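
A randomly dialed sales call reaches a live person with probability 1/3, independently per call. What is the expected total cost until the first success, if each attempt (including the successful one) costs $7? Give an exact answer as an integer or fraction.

$21

E[#attempts] = 1/p = 3; E[cost] = 7·3 = 21.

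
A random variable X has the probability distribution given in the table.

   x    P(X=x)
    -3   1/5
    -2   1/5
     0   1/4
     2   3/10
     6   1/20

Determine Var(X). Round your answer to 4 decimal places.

5.5900

E[X] = (1/5)·(-3) + (1/5)·(-2) + (1/4)·0 + (3/10)·2 + (1/20)·6 = -1/10
E[X²] = (1/5)·9 + (1/5)·4 + (1/4)·0 + (3/10)·4 + (1/20)·36 = 28/5
Var(X) = 28/5 − (-1/10)² = 559/100 ≈ 5.5900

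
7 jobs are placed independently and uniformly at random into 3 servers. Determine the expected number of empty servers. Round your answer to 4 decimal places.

Let Xⱼ=1 if server j is empty. P(Xⱼ=1) = ((3-1)/3)^7 = 128/2187.
By linearity, E[#empty] = 3·128/2187 = 128/729.
≈ 0.1756

0.1756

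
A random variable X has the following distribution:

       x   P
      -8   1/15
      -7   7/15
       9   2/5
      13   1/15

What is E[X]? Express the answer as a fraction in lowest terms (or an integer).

2/3

E[X] = (1/15)·(-8) + (7/15)·(-7) + (2/5)·9 + (1/15)·13
     = 2/3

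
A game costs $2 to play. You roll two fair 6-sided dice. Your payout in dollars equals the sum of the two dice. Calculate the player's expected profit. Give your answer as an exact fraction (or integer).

$5

Distribution of the sum of the two dice: 2 w.p. 1/36, 3 w.p. 1/18, 4 w.p. 1/12, 5 w.p. 1/9, 6 w.p. 5/36, 7 w.p. 1/6, …
E[payout] = (1/36)·2 + (1/18)·3 + (1/12)·4 + (1/9)·5 + (5/36)·6 + (1/6)·7 + (5/36)·8 + (1/9)·9 + (1/12)·10 + (1/18)·11 + (1/36)·12 = 7
Expected profit = 7 − 2 = 5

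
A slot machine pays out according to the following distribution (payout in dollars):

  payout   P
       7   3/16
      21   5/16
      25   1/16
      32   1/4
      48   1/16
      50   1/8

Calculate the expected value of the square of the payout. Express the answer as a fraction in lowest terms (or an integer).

14377/16

E[X²] = (3/16)·49 + (5/16)·441 + (1/16)·625 + (1/4)·1024 + (1/16)·2304 + (1/8)·2500
     = 14377/16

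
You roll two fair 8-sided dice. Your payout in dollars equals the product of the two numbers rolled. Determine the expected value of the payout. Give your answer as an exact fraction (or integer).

Distribution of the product of the two numbers rolled: 1 w.p. 1/64, 2 w.p. 1/32, 3 w.p. 1/32, 4 w.p. 3/64, 5 w.p. 1/32, 6 w.p. 1/16, …
E[payout] = (1/64)·1 + (1/32)·2 + (1/32)·3 + (3/64)·4 + (1/32)·5 + (1/16)·6 + (1/32)·7 + (1/16)·8 + (1/64)·9 + (1/32)·10 + (1/16)·12 + (1/32)·14 + (1/32)·15 + (3/64)·16 + (1/32)·18 + (1/32)·20 + (1/32)·21 + (1/16)·24 + (1/64)·25 + (1/32)·28 + (1/32)·30 + (1/32)·32 + (1/32)·35 + (1/64)·36 + (1/32)·40 + (1/32)·42 + (1/32)·48 + (1/64)·49 + (1/32)·56 + (1/64)·64 = 81/4

81/4 dollars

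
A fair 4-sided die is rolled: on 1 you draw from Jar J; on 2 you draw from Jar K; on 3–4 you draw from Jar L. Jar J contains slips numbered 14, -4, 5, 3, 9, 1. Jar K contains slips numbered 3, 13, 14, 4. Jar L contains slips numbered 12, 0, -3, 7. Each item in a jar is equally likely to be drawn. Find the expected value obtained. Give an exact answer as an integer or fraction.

E[X | Jar J] = (14 − 4 + 5 + 3 + 9 + 1)/6 = 14/3
E[X | Jar K] = (3 + 13 + 14 + 4)/4 = 17/2
E[X | Jar L] = (12 + 0 − 3 + 7)/4 = 4
E[X] = (1/4)·14/3 + (1/4)·17/2 + (1/2)·4 = 127/24

127/24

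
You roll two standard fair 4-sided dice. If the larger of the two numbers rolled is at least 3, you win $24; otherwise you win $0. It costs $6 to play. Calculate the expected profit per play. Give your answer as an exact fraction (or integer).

$12

E[payout] = (1/4)·0 + (3/4)·24 = 18
Expected profit = 18 − 6 = 12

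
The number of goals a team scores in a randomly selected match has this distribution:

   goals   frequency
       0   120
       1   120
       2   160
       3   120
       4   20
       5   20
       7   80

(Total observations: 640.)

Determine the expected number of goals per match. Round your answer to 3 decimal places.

Total = 640, so P(goals=0) = 120/640, etc.
E[X] = (3/16)·0 + (3/16)·1 + (1/4)·2 + (3/16)·3 + (1/32)·4 + (1/32)·5 + (1/8)·7
     = 77/32 ≈ 2.406

2.406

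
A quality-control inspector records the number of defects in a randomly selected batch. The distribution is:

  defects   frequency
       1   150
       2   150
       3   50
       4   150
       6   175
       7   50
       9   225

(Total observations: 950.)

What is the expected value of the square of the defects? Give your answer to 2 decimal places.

Total = 950, so P(defects=1) = 150/950, etc.
E[X²] = (3/19)·1 + (3/19)·4 + (1/19)·9 + (3/19)·16 + (7/38)·36 + (1/19)·49 + (9/38)·81
     = 1223/38 ≈ 32.18

32.18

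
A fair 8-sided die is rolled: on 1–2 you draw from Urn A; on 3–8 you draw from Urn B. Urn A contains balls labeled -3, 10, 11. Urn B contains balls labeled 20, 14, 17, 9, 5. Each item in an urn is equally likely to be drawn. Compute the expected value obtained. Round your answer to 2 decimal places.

11.25

E[X | Urn A] = (-3 + 10 + 11)/3 = 6
E[X | Urn B] = (20 + 14 + 17 + 9 + 5)/5 = 13
E[X] = (1/4)·6 + (3/4)·13 = 45/4 ≈ 11.25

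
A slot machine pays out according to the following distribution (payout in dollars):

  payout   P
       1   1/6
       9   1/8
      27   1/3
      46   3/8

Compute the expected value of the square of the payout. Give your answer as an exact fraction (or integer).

E[X²] = (1/6)·1 + (1/8)·81 + (1/3)·729 + (3/8)·2116
     = 25123/24

25123/24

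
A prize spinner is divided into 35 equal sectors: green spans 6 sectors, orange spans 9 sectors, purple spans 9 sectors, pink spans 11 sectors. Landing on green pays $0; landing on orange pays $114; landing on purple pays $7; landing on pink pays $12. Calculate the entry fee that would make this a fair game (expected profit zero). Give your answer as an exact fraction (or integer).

1221/35 dollars

E[payout] = (6/35)·0 + (9/35)·114 + (9/35)·7 + (11/35)·12 = 1221/35
Fair fee = E[payout] = 1221/35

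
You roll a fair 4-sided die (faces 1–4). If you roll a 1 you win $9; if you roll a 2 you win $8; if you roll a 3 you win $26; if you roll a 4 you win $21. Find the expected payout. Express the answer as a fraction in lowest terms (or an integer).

E[payout] = (1/4)·8 + (1/4)·9 + (1/4)·21 + (1/4)·26 = 16

$16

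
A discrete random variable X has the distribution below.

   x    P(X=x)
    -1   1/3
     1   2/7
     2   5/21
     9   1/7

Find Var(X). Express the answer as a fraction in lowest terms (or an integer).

500/49

E[X] = (1/3)·(-1) + (2/7)·1 + (5/21)·2 + (1/7)·9 = 12/7
E[X²] = (1/3)·1 + (2/7)·1 + (5/21)·4 + (1/7)·81 = 92/7
Var(X) = 92/7 − (12/7)² = 500/49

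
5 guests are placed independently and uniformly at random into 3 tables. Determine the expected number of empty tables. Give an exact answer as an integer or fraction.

Let Xⱼ=1 if table j is empty. P(Xⱼ=1) = ((3-1)/3)^5 = 32/243.
By linearity, E[#empty] = 3·32/243 = 32/81.

32/81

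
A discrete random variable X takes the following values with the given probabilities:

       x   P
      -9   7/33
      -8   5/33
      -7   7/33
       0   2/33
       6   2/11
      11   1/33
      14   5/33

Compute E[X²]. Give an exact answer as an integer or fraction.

849/11

E[X²] = (7/33)·81 + (5/33)·64 + (7/33)·49 + (2/33)·0 + (2/11)·36 + (1/33)·121 + (5/33)·196
     = 849/11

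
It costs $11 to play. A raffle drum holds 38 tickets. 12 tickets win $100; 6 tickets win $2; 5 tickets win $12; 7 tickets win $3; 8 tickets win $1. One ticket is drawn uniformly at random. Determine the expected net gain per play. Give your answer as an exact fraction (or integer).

E[payout] = (12/38)·100 + (6/38)·2 + (5/38)·12 + (7/38)·3 + (8/38)·1 = 1301/38
Expected profit = 1301/38 − 11 = 883/38

883/38 dollars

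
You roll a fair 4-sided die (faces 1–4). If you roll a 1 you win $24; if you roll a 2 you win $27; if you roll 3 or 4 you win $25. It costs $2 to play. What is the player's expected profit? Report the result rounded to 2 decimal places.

$23.25

E[payout] = (1/4)·24 + (1/2)·25 + (1/4)·27 = 101/4
Expected profit = 101/4 − 2 = 93/4 ≈ $23.25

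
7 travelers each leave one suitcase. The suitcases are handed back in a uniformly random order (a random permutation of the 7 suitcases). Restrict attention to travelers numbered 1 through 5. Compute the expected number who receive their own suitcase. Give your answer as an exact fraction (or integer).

Let Xᵢ = 1 if person i gets their own suitcase. For each i, P(Xᵢ=1) = 1/7.
By linearity of expectation, E[X₁+…+X_5] = 5·(1/7) = 5/7.

5/7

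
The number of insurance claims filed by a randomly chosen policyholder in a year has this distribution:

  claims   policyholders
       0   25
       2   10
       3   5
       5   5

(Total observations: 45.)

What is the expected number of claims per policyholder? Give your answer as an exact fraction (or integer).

Total = 45, so P(claims=0) = 25/45, etc.
E[X] = (5/9)·0 + (2/9)·2 + (1/9)·3 + (1/9)·5
     = 4/3

4/3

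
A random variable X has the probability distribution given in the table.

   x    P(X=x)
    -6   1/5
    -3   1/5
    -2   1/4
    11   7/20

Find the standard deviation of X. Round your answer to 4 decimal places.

7.0674

E[X] = 31/20, E[X²] = 1047/20
Var(X) = E[X²] − (E[X])² = 1047/20 − 961/400 = 19979/400
SD(X) = √(19979/400) ≈ 7.0674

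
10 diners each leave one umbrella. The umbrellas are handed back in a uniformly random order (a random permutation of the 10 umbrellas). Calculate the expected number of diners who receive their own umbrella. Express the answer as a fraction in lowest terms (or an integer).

Let Xᵢ = 1 if person i gets their own umbrella. For each i, P(Xᵢ=1) = 1/10.
By linearity of expectation, E[X₁+…+X_10] = 10·(1/10) = 1.

1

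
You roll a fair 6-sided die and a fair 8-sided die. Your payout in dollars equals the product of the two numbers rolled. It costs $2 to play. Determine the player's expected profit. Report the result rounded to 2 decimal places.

$13.75

Distribution of the product of the two numbers rolled: 1 w.p. 1/48, 2 w.p. 1/24, 3 w.p. 1/24, 4 w.p. 1/16, 5 w.p. 1/24, 6 w.p. 1/12, …
E[payout] = (1/48)·1 + (1/24)·2 + (1/24)·3 + (1/16)·4 + (1/24)·5 + (1/12)·6 + (1/48)·7 + (1/16)·8 + (1/48)·9 + (1/24)·10 + (1/12)·12 + (1/48)·14 + (1/24)·15 + (1/24)·16 + (1/24)·18 + (1/24)·20 + (1/48)·21 + (1/16)·24 + (1/48)·25 + (1/48)·28 + (1/24)·30 + (1/48)·32 + (1/48)·35 + (1/48)·36 + (1/48)·40 + (1/48)·42 + (1/48)·48 = 63/4
Expected profit = 63/4 − 2 = 55/4 ≈ $13.75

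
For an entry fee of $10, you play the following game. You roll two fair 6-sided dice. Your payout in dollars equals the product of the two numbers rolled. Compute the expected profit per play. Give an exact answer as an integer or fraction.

9/4 dollars

Distribution of the product of the two numbers rolled: 1 w.p. 1/36, 2 w.p. 1/18, 3 w.p. 1/18, 4 w.p. 1/12, 5 w.p. 1/18, 6 w.p. 1/9, …
E[payout] = (1/36)·1 + (1/18)·2 + (1/18)·3 + (1/12)·4 + (1/18)·5 + (1/9)·6 + (1/18)·8 + (1/36)·9 + (1/18)·10 + (1/9)·12 + (1/18)·15 + (1/36)·16 + (1/18)·18 + (1/18)·20 + (1/18)·24 + (1/36)·25 + (1/18)·30 + (1/36)·36 = 49/4
Expected profit = 49/4 − 10 = 9/4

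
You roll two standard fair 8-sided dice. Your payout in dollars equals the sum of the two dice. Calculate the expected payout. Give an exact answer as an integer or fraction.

$9

Distribution of the sum of the two dice: 2 w.p. 1/64, 3 w.p. 1/32, 4 w.p. 3/64, 5 w.p. 1/16, 6 w.p. 5/64, 7 w.p. 3/32, …
E[payout] = (1/64)·2 + (1/32)·3 + (3/64)·4 + (1/16)·5 + (5/64)·6 + (3/32)·7 + (7/64)·8 + (1/8)·9 + (7/64)·10 + (3/32)·11 + (5/64)·12 + (1/16)·13 + (3/64)·14 + (1/32)·15 + (1/64)·16 = 9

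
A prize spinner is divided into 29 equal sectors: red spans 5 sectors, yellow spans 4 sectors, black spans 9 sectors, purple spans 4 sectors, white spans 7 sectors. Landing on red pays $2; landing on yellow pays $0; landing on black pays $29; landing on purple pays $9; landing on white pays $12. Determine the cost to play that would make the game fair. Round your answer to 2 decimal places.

$13.48

E[payout] = (5/29)·2 + (4/29)·0 + (9/29)·29 + (4/29)·9 + (7/29)·12 = 391/29
Fair fee = E[payout] = 391/29 ≈ $13.48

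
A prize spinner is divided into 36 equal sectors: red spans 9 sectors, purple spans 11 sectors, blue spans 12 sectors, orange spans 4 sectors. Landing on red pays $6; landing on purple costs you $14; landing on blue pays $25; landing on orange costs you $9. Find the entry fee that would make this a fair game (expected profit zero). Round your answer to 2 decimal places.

E[payout] = (9/36)·6 + (11/36)·(-14) + (12/36)·25 + (4/36)·(-9) = 41/9
Fair fee = E[payout] = 41/9 ≈ $4.56

$4.56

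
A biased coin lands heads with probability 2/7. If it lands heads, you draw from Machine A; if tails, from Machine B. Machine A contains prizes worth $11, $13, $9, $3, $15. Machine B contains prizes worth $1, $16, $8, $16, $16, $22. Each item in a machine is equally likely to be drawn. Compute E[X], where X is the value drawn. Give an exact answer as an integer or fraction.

E[X | Machine A] = (11 + 13 + 9 + 3 + 15)/5 = 51/5
E[X | Machine B] = (1 + 16 + 8 + 16 + 16 + 22)/6 = 79/6
E[X] = (2/7)·51/5 + (5/7)·79/6 = 2587/210

2587/210 dollars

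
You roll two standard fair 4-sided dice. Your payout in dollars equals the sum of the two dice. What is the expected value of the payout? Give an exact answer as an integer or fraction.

Distribution of the sum of the two dice: 2 w.p. 1/16, 3 w.p. 1/8, 4 w.p. 3/16, 5 w.p. 1/4, 6 w.p. 3/16, 7 w.p. 1/8, …
E[payout] = (1/16)·2 + (1/8)·3 + (3/16)·4 + (1/4)·5 + (3/16)·6 + (1/8)·7 + (1/16)·8 = 5

$5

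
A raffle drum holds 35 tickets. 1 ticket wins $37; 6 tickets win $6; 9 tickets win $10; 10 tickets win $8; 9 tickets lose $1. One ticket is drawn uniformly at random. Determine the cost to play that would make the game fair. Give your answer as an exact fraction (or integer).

E[payout] = (1/35)·37 + (6/35)·6 + (9/35)·10 + (10/35)·8 + (9/35)·(-1) = 234/35
Fair fee = E[payout] = 234/35

234/35 dollars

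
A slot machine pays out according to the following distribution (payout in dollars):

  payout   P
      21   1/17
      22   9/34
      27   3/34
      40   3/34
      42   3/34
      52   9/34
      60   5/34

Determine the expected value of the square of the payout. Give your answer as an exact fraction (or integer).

E[X²] = (1/17)·441 + (9/34)·484 + (3/34)·729 + (3/34)·1600 + (3/34)·1764 + (9/34)·2704 + (5/34)·3600
     = 59853/34

59853/34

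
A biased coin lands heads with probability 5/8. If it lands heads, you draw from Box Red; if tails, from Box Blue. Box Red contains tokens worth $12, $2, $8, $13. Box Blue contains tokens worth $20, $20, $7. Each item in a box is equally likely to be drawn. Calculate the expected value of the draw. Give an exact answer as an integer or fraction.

E[X | Box Red] = (12 + 2 + 8 + 13)/4 = 35/4
E[X | Box Blue] = (20 + 20 + 7)/3 = 47/3
E[X] = (5/8)·35/4 + (3/8)·47/3 = 363/32

363/32 dollars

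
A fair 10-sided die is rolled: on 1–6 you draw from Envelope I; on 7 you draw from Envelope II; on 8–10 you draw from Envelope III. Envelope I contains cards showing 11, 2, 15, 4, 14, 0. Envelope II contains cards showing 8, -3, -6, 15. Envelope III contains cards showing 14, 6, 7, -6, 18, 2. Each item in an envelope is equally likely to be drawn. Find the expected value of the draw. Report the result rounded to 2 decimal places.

E[X | Envelope I] = (11 + 2 + 15 + 4 + 14 + 0)/6 = 23/3
E[X | Envelope II] = (8 − 3 − 6 + 15)/4 = 7/2
E[X | Envelope III] = (14 + 6 + 7 − 6 + 18 + 2)/6 = 41/6
E[X] = (3/5)·23/3 + (1/10)·7/2 + (3/10)·41/6 = 7 ≈ 7.00

7.00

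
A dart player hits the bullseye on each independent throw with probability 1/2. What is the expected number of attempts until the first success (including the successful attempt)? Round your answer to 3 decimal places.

For a geometric distribution, E[trials] = 1/p = 1/(1/2) = 2.
≈ 2.000

2.000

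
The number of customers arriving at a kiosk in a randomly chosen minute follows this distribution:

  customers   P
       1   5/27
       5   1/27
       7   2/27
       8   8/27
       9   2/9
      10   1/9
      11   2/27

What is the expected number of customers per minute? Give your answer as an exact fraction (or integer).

E[X] = (5/27)·1 + (1/27)·5 + (2/27)·7 + (8/27)·8 + (2/9)·9 + (1/9)·10 + (2/27)·11
     = 194/27

194/27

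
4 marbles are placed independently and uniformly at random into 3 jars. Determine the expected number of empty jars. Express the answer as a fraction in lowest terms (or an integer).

Let Xⱼ=1 if jar j is empty. P(Xⱼ=1) = ((3-1)/3)^4 = 16/81.
By linearity, E[#empty] = 3·16/81 = 16/27.

16/27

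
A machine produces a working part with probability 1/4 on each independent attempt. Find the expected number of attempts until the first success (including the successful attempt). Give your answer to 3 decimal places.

4.000

For a geometric distribution, E[trials] = 1/p = 1/(1/4) = 4.
≈ 4.000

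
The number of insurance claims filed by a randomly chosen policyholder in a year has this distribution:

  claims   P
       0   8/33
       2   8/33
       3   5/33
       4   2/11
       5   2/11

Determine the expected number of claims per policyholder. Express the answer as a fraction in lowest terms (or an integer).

E[X] = (8/33)·0 + (8/33)·2 + (5/33)·3 + (2/11)·4 + (2/11)·5
     = 85/33

85/33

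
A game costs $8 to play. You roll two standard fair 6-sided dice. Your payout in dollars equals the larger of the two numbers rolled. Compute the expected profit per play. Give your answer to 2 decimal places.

-$3.53

Distribution of the larger of the two numbers rolled: 1 w.p. 1/36, 2 w.p. 1/12, 3 w.p. 5/36, 4 w.p. 7/36, 5 w.p. 1/4, 6 w.p. 11/36
E[payout] = (1/36)·1 + (1/12)·2 + (5/36)·3 + (7/36)·4 + (1/4)·5 + (11/36)·6 = 161/36
Expected profit = 161/36 − 8 = -127/36 ≈ -$3.53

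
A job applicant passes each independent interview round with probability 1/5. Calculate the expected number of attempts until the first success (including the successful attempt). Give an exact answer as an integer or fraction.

For a geometric distribution, E[trials] = 1/p = 1/(1/5) = 5.

5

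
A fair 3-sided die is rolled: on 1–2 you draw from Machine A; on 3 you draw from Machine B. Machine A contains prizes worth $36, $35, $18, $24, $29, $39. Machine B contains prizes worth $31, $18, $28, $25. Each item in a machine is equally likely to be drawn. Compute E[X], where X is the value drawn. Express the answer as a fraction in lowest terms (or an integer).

515/18 dollars

E[X | Machine A] = (36 + 35 + 18 + 24 + 29 + 39)/6 = 181/6
E[X | Machine B] = (31 + 18 + 28 + 25)/4 = 51/2
E[X] = (2/3)·181/6 + (1/3)·51/2 = 515/18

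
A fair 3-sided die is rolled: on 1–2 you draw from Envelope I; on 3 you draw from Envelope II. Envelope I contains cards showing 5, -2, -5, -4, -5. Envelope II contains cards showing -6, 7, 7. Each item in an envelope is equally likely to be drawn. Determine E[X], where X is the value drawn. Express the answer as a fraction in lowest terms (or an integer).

-26/45

E[X | Envelope I] = (5 − 2 − 5 − 4 − 5)/5 = -11/5
E[X | Envelope II] = (-6 + 7 + 7)/3 = 8/3
E[X] = (2/3)·(-11/5) + (1/3)·8/3 = -26/45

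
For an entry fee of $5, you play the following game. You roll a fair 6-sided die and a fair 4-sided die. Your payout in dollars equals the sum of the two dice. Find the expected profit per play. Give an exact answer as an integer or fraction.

$1

Distribution of the sum of the two dice: 2 w.p. 1/24, 3 w.p. 1/12, 4 w.p. 1/8, 5 w.p. 1/6, 6 w.p. 1/6, 7 w.p. 1/6, …
E[payout] = (1/24)·2 + (1/12)·3 + (1/8)·4 + (1/6)·5 + (1/6)·6 + (1/6)·7 + (1/8)·8 + (1/12)·9 + (1/24)·10 = 6
Expected profit = 6 − 5 = 1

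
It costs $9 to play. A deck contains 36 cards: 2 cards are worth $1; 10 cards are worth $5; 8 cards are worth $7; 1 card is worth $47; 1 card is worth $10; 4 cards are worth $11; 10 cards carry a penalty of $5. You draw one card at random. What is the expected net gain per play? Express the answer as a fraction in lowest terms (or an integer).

E[payout] = (2/36)·1 + (10/36)·5 + (8/36)·7 + (1/36)·47 + (1/36)·10 + (4/36)·11 + (10/36)·(-5) = 53/12
Expected profit = 53/12 − 9 = -55/12

-55/12 dollars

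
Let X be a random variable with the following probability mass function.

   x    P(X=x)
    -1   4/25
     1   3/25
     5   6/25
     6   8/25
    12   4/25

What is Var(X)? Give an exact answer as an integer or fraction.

396/25

E[X] = (4/25)·(-1) + (3/25)·1 + (6/25)·5 + (8/25)·6 + (4/25)·12 = 5
E[X²] = (4/25)·1 + (3/25)·1 + (6/25)·25 + (8/25)·36 + (4/25)·144 = 1021/25
Var(X) = 1021/25 − (5)² = 396/25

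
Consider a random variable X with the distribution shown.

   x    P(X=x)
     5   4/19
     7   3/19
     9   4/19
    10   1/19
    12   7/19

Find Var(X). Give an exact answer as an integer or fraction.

140/19

E[X] = (4/19)·5 + (3/19)·7 + (4/19)·9 + (1/19)·10 + (7/19)·12 = 9
E[X²] = (4/19)·25 + (3/19)·49 + (4/19)·81 + (1/19)·100 + (7/19)·144 = 1679/19
Var(X) = 1679/19 − (9)² = 140/19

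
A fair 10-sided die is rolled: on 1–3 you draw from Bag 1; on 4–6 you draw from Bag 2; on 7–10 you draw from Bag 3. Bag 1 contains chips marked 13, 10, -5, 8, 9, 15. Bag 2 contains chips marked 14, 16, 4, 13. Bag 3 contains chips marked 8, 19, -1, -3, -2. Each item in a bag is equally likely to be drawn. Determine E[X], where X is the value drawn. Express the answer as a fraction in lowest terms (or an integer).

1541/200

E[X | Bag 1] = (13 + 10 − 5 + 8 + 9 + 15)/6 = 25/3
E[X | Bag 2] = (14 + 16 + 4 + 13)/4 = 47/4
E[X | Bag 3] = (8 + 19 − 1 − 3 − 2)/5 = 21/5
E[X] = (3/10)·25/3 + (3/10)·47/4 + (2/5)·21/5 = 1541/200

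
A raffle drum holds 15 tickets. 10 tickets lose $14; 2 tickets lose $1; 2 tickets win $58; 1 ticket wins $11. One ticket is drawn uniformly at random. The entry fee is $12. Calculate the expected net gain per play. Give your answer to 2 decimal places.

E[payout] = (10/15)·(-14) + (2/15)·(-1) + (2/15)·58 + (1/15)·11 = -1
Expected profit = -1 − 12 = -13 ≈ -$13.00

-$13.00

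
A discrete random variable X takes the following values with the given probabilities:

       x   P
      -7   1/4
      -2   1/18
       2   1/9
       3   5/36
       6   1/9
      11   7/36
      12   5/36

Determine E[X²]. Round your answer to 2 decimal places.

61.69

E[X²] = (1/4)·49 + (1/18)·4 + (1/9)·4 + (5/36)·9 + (1/9)·36 + (7/36)·121 + (5/36)·144
     = 2221/36 ≈ 61.69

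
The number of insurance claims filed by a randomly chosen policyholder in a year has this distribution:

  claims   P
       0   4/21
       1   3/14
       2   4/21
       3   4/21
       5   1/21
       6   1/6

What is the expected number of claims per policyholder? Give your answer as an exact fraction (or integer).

101/42

E[X] = (4/21)·0 + (3/14)·1 + (4/21)·2 + (4/21)·3 + (1/21)·5 + (1/6)·6
     = 101/42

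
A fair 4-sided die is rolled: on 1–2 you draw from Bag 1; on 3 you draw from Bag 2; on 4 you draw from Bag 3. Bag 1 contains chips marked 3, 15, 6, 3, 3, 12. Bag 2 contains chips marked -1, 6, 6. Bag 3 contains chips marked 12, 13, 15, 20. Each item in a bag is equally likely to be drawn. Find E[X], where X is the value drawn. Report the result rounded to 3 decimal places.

8.167

E[X | Bag 1] = (3 + 15 + 6 + 3 + 3 + 12)/6 = 7
E[X | Bag 2] = (-1 + 6 + 6)/3 = 11/3
E[X | Bag 3] = (12 + 13 + 15 + 20)/4 = 15
E[X] = (1/2)·7 + (1/4)·11/3 + (1/4)·15 = 49/6 ≈ 8.167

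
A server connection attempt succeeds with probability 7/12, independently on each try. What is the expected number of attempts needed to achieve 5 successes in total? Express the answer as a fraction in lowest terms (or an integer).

60/7

By linearity (sum of 5 independent geometric waits), E[trials] = 5/p = 5/(7/12) = 60/7.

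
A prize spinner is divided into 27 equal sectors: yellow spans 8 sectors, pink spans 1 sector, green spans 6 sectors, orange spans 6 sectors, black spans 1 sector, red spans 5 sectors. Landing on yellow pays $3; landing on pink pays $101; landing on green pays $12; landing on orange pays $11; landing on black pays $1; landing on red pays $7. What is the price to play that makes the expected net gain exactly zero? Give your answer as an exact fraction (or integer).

E[payout] = (8/27)·3 + (1/27)·101 + (6/27)·12 + (6/27)·11 + (1/27)·1 + (5/27)·7 = 299/27
Fair fee = E[payout] = 299/27

299/27 dollars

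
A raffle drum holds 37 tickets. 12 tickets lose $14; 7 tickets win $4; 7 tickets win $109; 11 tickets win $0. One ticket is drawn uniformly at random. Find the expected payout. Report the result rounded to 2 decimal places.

$16.84

E[payout] = (12/37)·(-14) + (7/37)·4 + (7/37)·109 + (11/37)·0 = 623/37
≈ $16.84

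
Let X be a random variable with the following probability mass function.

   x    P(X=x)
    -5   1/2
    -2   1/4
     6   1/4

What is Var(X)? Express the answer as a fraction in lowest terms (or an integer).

81/4

E[X] = (1/2)·(-5) + (1/4)·(-2) + (1/4)·6 = -3/2
E[X²] = (1/2)·25 + (1/4)·4 + (1/4)·36 = 45/2
Var(X) = 45/2 − (-3/2)² = 81/4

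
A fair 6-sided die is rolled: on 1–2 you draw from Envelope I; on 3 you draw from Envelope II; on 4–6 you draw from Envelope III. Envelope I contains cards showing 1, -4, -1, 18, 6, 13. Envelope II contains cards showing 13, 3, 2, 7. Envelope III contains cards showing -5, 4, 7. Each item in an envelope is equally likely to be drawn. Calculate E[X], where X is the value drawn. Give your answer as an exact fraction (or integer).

E[X | Envelope I] = (1 − 4 − 1 + 18 + 6 + 13)/6 = 11/2
E[X | Envelope II] = (13 + 3 + 2 + 7)/4 = 25/4
E[X | Envelope III] = (-5 + 4 + 7)/3 = 2
E[X] = (1/3)·11/2 + (1/6)·25/4 + (1/2)·2 = 31/8

31/8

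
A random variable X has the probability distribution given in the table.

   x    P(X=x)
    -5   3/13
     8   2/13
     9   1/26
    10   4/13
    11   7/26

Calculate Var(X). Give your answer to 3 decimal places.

E[X] = (3/13)·(-5) + (2/13)·8 + (1/26)·9 + (4/13)·10 + (7/26)·11 = 84/13
E[X²] = (3/13)·25 + (2/13)·64 + (1/26)·81 + (4/13)·100 + (7/26)·121 = 1067/13
Var(X) = 1067/13 − (84/13)² = 6815/169 ≈ 40.325

40.325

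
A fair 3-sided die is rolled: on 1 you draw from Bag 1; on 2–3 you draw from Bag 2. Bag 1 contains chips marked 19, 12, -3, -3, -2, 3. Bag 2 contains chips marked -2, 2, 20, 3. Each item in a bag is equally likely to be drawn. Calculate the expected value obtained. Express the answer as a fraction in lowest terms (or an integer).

95/18

E[X | Bag 1] = (19 + 12 − 3 − 3 − 2 + 3)/6 = 13/3
E[X | Bag 2] = (-2 + 2 + 20 + 3)/4 = 23/4
E[X] = (1/3)·13/3 + (2/3)·23/4 = 95/18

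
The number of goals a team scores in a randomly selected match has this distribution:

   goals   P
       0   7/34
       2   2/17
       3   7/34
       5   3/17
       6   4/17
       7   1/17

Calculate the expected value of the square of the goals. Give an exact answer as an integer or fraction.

615/34

E[X²] = (7/34)·0 + (2/17)·4 + (7/34)·9 + (3/17)·25 + (4/17)·36 + (1/17)·49
     = 615/34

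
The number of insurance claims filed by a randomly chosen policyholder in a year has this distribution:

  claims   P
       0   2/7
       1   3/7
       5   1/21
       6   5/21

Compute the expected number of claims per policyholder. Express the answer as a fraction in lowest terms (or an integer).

E[X] = (2/7)·0 + (3/7)·1 + (1/21)·5 + (5/21)·6
     = 44/21

44/21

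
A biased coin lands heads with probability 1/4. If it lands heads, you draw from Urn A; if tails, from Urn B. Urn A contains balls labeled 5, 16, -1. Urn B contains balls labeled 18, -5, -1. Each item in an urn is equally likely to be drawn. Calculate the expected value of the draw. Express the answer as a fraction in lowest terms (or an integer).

14/3

E[X | Urn A] = (5 + 16 − 1)/3 = 20/3
E[X | Urn B] = (18 − 5 − 1)/3 = 4
E[X] = (1/4)·20/3 + (3/4)·4 = 14/3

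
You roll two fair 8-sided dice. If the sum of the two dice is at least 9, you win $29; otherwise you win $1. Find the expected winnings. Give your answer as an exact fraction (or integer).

E[payout] = (7/16)·1 + (9/16)·29 = 67/4

67/4 dollars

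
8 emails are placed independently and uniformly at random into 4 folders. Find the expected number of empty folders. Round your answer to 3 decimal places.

Let Xⱼ=1 if folder j is empty. P(Xⱼ=1) = ((4-1)/4)^8 = 6561/65536.
By linearity, E[#empty] = 4·6561/65536 = 6561/16384.
≈ 0.400

0.400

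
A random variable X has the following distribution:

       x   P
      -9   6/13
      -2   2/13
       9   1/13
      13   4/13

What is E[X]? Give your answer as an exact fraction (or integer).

E[X] = (6/13)·(-9) + (2/13)·(-2) + (1/13)·9 + (4/13)·13
     = 3/13

3/13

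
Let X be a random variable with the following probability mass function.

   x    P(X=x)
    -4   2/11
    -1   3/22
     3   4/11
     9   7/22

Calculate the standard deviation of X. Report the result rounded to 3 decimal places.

E[X] = 34/11, E[X²] = 353/11
Var(X) = E[X²] − (E[X])² = 353/11 − 1156/121 = 2727/121
SD(X) = √(2727/121) ≈ 4.747

4.747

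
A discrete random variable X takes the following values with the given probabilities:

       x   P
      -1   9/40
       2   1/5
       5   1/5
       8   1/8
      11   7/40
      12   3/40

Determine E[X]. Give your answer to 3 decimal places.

E[X] = (9/40)·(-1) + (1/5)·2 + (1/5)·5 + (1/8)·8 + (7/40)·11 + (3/40)·12
     = 5 ≈ 5.000

5.000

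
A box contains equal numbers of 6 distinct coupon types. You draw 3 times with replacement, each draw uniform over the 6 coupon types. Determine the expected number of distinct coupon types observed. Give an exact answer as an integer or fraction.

Let Xⱼ=1 if type j appears at least once. P(Xⱼ=1) = 1 − ((6−1)/6)^3 = 91/216.
E[#distinct] = 6·91/216 = 91/36.

91/36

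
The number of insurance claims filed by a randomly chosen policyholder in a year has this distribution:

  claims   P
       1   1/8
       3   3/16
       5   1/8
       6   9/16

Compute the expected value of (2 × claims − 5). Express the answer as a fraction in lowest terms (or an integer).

E[2x-5] = (1/8)·(-3) + (3/16)·1 + (1/8)·5 + (9/16)·7
     = 35/8

35/8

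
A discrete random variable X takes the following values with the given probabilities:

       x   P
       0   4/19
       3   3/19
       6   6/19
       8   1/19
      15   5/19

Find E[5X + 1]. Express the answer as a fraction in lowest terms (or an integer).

659/19

E[5x+1] = (4/19)·1 + (3/19)·16 + (6/19)·31 + (1/19)·41 + (5/19)·76
     = 659/19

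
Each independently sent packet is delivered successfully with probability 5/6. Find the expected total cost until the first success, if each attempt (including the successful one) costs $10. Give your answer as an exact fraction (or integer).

E[#attempts] = 1/p = 6/5; E[cost] = 10·6/5 = 12.

$12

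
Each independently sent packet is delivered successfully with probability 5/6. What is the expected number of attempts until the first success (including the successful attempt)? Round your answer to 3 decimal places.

1.200

For a geometric distribution, E[trials] = 1/p = 1/(5/6) = 6/5.
≈ 1.200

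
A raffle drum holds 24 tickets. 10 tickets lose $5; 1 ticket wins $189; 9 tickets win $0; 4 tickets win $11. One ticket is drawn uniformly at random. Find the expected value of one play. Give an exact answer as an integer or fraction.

61/8 dollars

E[payout] = (10/24)·(-5) + (1/24)·189 + (9/24)·0 + (4/24)·11 = 61/8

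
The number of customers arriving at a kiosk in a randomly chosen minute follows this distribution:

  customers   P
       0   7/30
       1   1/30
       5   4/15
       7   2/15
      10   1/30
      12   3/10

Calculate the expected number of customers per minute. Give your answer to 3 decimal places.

E[X] = (7/30)·0 + (1/30)·1 + (4/15)·5 + (2/15)·7 + (1/30)·10 + (3/10)·12
     = 187/30 ≈ 6.233

6.233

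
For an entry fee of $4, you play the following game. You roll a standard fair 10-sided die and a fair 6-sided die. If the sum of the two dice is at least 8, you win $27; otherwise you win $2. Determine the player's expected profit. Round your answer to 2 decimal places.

$14.25

E[payout] = (7/20)·2 + (13/20)·27 = 73/4
Expected profit = 73/4 − 4 = 57/4 ≈ $14.25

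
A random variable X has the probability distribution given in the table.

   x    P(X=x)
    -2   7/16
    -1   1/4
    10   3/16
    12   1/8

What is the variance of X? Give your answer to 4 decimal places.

E[X] = (7/16)·(-2) + (1/4)·(-1) + (3/16)·10 + (1/8)·12 = 9/4
E[X²] = (7/16)·4 + (1/4)·1 + (3/16)·100 + (1/8)·144 = 155/4
Var(X) = 155/4 − (9/4)² = 539/16 ≈ 33.6875

33.6875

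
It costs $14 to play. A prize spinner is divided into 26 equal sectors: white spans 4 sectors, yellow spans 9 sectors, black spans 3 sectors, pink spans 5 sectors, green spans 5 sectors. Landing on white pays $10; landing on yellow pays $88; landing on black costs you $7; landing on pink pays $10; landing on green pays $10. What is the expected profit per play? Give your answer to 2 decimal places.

$21.04

E[payout] = (4/26)·10 + (9/26)·88 + (3/26)·(-7) + (5/26)·10 + (5/26)·10 = 911/26
Expected profit = 911/26 − 14 = 547/26 ≈ $21.04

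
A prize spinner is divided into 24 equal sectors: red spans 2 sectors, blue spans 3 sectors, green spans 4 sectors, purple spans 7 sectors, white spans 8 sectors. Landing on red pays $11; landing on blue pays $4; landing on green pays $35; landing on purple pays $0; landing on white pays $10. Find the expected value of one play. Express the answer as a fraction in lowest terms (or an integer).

127/12 dollars

E[payout] = (2/24)·11 + (3/24)·4 + (4/24)·35 + (7/24)·0 + (8/24)·10 = 127/12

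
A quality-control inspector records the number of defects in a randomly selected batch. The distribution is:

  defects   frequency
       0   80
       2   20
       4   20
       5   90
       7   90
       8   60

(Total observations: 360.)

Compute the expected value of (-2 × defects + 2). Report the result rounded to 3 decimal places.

Total = 360, so P(defects=0) = 80/360, etc.
E[-2x+2] = (2/9)·2 + (1/18)·(-2) + (1/18)·(-6) + (1/4)·(-8) + (1/4)·(-12) + (1/6)·(-14)
     = -22/3 ≈ -7.333

-7.333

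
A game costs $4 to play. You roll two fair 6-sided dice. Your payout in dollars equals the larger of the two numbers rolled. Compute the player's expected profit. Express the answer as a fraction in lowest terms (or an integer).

Distribution of the larger of the two numbers rolled: 1 w.p. 1/36, 2 w.p. 1/12, 3 w.p. 5/36, 4 w.p. 7/36, 5 w.p. 1/4, 6 w.p. 11/36
E[payout] = (1/36)·1 + (1/12)·2 + (5/36)·3 + (7/36)·4 + (1/4)·5 + (11/36)·6 = 161/36
Expected profit = 161/36 − 4 = 17/36

17/36 dollars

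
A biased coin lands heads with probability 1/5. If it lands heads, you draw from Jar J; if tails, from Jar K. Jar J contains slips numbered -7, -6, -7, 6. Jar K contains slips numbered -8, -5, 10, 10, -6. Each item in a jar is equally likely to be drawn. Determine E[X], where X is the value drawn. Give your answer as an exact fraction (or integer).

E[X | Jar J] = (-7 − 6 − 7 + 6)/4 = -7/2
E[X | Jar K] = (-8 − 5 + 10 + 10 − 6)/5 = 1/5
E[X] = (1/5)·(-7/2) + (4/5)·1/5 = -27/50

-27/50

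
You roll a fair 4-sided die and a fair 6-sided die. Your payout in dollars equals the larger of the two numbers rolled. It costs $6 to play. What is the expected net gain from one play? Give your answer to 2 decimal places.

Distribution of the larger of the two numbers rolled: 1 w.p. 1/24, 2 w.p. 1/8, 3 w.p. 5/24, 4 w.p. 7/24, 5 w.p. 1/6, 6 w.p. 1/6
E[payout] = (1/24)·1 + (1/8)·2 + (5/24)·3 + (7/24)·4 + (1/6)·5 + (1/6)·6 = 47/12
Expected profit = 47/12 − 6 = -25/12 ≈ -$2.08

-$2.08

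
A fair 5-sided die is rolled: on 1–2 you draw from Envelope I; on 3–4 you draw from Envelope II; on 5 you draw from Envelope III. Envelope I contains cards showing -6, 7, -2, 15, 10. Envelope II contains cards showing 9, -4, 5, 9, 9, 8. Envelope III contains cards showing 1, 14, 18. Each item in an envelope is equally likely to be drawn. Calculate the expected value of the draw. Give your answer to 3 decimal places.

E[X | Envelope I] = (-6 + 7 − 2 + 15 + 10)/5 = 24/5
E[X | Envelope II] = (9 − 4 + 5 + 9 + 9 + 8)/6 = 6
E[X | Envelope III] = (1 + 14 + 18)/3 = 11
E[X] = (2/5)·24/5 + (2/5)·6 + (1/5)·11 = 163/25 ≈ 6.520

6.520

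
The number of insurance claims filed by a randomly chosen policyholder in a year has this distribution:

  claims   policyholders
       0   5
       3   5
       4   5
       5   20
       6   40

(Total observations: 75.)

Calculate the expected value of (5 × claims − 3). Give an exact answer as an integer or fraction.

Total = 75, so P(claims=0) = 5/75, etc.
E[5x-3] = (1/15)·(-3) + (1/15)·12 + (1/15)·17 + (4/15)·22 + (8/15)·27
     = 22

22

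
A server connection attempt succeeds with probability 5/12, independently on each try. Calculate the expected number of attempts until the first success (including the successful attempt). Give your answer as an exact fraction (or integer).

For a geometric distribution, E[trials] = 1/p = 1/(5/12) = 12/5.

12/5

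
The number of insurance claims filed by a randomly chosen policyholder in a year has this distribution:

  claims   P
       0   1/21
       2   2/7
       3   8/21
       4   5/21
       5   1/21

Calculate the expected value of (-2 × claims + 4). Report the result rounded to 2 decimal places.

E[-2x+4] = (1/21)·4 + (2/7)·0 + (8/21)·(-2) + (5/21)·(-4) + (1/21)·(-6)
     = -38/21 ≈ -1.81

-1.81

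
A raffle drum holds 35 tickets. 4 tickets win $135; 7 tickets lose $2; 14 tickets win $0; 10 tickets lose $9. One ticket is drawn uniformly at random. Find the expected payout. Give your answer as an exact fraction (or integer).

436/35 dollars

E[payout] = (4/35)·135 + (7/35)·(-2) + (14/35)·0 + (10/35)·(-9) = 436/35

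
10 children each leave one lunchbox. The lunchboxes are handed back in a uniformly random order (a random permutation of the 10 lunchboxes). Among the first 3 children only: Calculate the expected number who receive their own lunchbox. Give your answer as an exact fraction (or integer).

Let Xᵢ = 1 if person i gets their own lunchbox. For each i, P(Xᵢ=1) = 1/10.
By linearity of expectation, E[X₁+…+X_3] = 3·(1/10) = 3/10.

3/10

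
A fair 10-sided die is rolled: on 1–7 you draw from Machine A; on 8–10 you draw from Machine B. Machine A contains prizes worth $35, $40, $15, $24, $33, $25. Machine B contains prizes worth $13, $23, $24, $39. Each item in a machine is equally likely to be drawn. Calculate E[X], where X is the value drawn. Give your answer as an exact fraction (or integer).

E[X | Machine A] = (35 + 40 + 15 + 24 + 33 + 25)/6 = 86/3
E[X | Machine B] = (13 + 23 + 24 + 39)/4 = 99/4
E[X] = (7/10)·86/3 + (3/10)·99/4 = 3299/120

3299/120 dollars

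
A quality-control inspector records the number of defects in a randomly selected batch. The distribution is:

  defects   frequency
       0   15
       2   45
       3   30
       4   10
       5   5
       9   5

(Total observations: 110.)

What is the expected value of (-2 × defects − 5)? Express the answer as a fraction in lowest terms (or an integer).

-113/11

Total = 110, so P(defects=0) = 15/110, etc.
E[-2x-5] = (3/22)·(-5) + (9/22)·(-9) + (3/11)·(-11) + (1/11)·(-13) + (1/22)·(-15) + (1/22)·(-23)
     = -113/11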